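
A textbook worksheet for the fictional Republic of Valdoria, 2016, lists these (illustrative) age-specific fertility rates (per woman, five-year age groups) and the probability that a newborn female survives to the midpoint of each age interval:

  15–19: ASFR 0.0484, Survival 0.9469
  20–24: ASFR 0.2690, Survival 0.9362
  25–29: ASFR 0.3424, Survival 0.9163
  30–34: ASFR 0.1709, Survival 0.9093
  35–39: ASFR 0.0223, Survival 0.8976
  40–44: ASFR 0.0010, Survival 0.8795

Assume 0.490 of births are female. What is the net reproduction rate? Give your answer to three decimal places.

Proportion female at birth = 0.490.
Each age group contributes 5 × ASFR × survival:
  15–19: 5 × 0.0484 × 0.9469 = 0.22915
  20–24: 5 × 0.2690 × 0.9362 = 1.25919
  25–29: 5 × 0.3424 × 0.9163 = 1.56871
  30–34: 5 × 0.1709 × 0.9093 = 0.77700
  35–39: 5 × 0.0223 × 0.8976 = 0.10008
  40–44: 5 × 0.0010 × 0.8795 = 0.00440
Sum = 3.93853
NRR = 0.490 × 3.93853 = 1.92988

1.930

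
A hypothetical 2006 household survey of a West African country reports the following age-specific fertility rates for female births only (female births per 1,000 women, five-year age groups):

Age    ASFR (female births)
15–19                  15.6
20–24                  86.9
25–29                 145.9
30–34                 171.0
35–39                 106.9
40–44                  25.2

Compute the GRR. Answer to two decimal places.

Sum of female ASFRs = 15.6 + 86.9 + 145.9 + 171.0 + 106.9 + 25.2 = 551.5
GRR = 5 × 551.5 / 1000 = 2.7575

2.76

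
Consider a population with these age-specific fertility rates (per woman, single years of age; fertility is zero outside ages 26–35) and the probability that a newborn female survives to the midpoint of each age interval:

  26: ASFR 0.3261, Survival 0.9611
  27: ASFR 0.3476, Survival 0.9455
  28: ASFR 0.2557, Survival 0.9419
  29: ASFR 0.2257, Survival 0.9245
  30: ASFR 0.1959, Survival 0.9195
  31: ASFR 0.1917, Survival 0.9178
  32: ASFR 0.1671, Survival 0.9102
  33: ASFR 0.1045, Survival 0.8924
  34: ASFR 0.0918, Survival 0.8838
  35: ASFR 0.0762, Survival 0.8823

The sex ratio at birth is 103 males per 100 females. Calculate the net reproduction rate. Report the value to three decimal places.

0.907

Proportion female at birth = 100 / (100 + 103) = 0.49261.
Each age group contributes 1 × ASFR × survival:
  26: 1 × 0.3261 × 0.9611 = 0.31341
  27: 1 × 0.3476 × 0.9455 = 0.32866
  28: 1 × 0.2557 × 0.9419 = 0.24084
  29: 1 × 0.2257 × 0.9245 = 0.20866
  30: 1 × 0.1959 × 0.9195 = 0.18013
  31: 1 × 0.1917 × 0.9178 = 0.17594
  32: 1 × 0.1671 × 0.9102 = 0.15209
  33: 1 × 0.1045 × 0.8924 = 0.09326
  34: 1 × 0.0918 × 0.8838 = 0.08113
  35: 1 × 0.0762 × 0.8823 = 0.06723
Sum = 1.84135
NRR = 0.49261 × 1.84135 = 0.90707
NRR < 1, so the cohort does not fully replace itself.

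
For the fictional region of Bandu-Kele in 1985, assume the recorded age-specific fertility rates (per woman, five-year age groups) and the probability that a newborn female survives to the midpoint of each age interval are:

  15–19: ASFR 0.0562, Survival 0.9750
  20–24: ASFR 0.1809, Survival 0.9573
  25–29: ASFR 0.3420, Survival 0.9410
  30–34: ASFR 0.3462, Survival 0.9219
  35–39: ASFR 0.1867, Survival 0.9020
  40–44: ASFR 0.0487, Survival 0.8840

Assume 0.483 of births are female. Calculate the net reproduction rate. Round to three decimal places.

Proportion female at birth = 0.483.
Weighting each age-specific rate by interval width and survival:
  15–19: 5 × 0.0562 × 0.9750 = 0.27398
  20–24: 5 × 0.1809 × 0.9573 = 0.86588
  25–29: 5 × 0.3420 × 0.9410 = 1.60911
  30–34: 5 × 0.3462 × 0.9219 = 1.59581
  35–39: 5 × 0.1867 × 0.9020 = 0.84202
  40–44: 5 × 0.0487 × 0.8840 = 0.21525
Sum = 5.40205
NRR = 0.483 × 5.40205 = 2.60919
With NRR above 1 the population is above replacement fertility.

2.609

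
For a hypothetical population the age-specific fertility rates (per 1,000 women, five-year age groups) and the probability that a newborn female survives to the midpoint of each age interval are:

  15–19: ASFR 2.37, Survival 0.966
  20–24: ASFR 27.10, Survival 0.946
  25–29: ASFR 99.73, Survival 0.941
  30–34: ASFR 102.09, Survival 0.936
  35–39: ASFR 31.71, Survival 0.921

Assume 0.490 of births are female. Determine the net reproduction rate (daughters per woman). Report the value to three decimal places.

0.604

Proportion female at birth = 0.490.
Each age group contributes 5 × ASFR × survival:
  15–19: 5 × 2.37/1000 × 0.966 = 0.01145
  20–24: 5 × 27.10/1000 × 0.946 = 0.12818
  25–29: 5 × 99.73/1000 × 0.941 = 0.46923
  30–34: 5 × 102.09/1000 × 0.936 = 0.47778
  35–39: 5 × 31.71/1000 × 0.921 = 0.14602
Sum = 1.23266
NRR = 0.490 × 1.23266 = 0.60400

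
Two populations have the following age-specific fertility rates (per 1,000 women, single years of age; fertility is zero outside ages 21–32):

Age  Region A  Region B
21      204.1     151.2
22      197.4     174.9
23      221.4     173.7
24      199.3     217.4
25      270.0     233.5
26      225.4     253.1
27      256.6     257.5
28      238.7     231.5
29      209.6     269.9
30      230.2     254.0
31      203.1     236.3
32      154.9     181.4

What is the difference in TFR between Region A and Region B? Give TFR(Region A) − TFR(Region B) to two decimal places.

-0.02

Region A:
  Sum of ASFRs = 204.1 + 197.4 + 221.4 + 199.3 + 270.0 + 225.4 + 256.6 + 238.7 + 209.6 + 230.2 + 203.1 + 154.9 = 2610.7
  TFR = 2610.7 / 1000 = 2.6107
Region B:
  Sum of ASFRs = 151.2 + 174.9 + 173.7 + 217.4 + 233.5 + 253.1 + 257.5 + 231.5 + 269.9 + 254.0 + 236.3 + 181.4 = 2634.4
  TFR = 2634.4 / 1000 = 2.6344
Difference = 2.6107 − 2.6344 = -0.0237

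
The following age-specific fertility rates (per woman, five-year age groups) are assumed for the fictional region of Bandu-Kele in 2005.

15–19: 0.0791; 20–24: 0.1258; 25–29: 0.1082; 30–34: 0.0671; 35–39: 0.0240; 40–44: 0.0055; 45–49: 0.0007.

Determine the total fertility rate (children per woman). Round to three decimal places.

2.052

Sum of ASFRs = 0.0791 + 0.1258 + 0.1082 + 0.0671 + 0.0240 + 0.0055 + 0.0007 = 0.4104
TFR = 5 × 0.4104 = 2.052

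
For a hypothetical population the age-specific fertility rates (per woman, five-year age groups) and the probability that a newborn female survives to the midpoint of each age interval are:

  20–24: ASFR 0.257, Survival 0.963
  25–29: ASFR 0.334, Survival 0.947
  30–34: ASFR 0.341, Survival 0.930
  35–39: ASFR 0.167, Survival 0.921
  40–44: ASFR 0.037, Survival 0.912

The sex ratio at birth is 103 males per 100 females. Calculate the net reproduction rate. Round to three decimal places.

2.632

Proportion female at birth = 100 / (100 + 103) = 0.49261.
Weighting each age-specific rate by interval width and survival:
  20–24: 5 × 0.257 × 0.963 = 1.23746
  25–29: 5 × 0.334 × 0.947 = 1.58149
  30–34: 5 × 0.341 × 0.930 = 1.58565
  35–39: 5 × 0.167 × 0.921 = 0.76904
  40–44: 5 × 0.037 × 0.912 = 0.16872
Sum = 5.34236
NRR = 0.49261 × 5.34236 = 2.63170
An NRR exceeding 1 indicates intrinsic growth under these rates.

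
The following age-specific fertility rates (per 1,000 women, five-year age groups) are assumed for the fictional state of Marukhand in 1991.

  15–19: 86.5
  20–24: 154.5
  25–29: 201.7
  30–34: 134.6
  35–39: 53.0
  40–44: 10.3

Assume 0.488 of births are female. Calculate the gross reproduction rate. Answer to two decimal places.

Proportion female at birth = 0.488.
Sum of ASFRs = 86.5 + 154.5 + 201.7 + 134.6 + 53.0 + 10.3 = 640.6
TFR = 5 × 640.6 / 1000 = 3.203
GRR = 0.488 × 3.203 = 1.56306

1.56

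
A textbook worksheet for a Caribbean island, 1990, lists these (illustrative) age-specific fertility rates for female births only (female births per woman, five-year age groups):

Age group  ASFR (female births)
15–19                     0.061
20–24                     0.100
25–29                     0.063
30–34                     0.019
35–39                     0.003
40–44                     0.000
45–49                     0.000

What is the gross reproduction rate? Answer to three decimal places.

Sum of female ASFRs = 0.061 + 0.100 + 0.063 + 0.019 + 0.003 + 0.000 + 0.000 = 0.246
GRR = 5 × 0.246 = 1.23

1.230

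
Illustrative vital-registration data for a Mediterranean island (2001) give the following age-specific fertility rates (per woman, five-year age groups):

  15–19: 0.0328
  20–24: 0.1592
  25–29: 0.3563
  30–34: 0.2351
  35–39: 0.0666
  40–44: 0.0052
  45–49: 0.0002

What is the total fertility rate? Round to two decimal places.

Sum of ASFRs = 0.0328 + 0.1592 + 0.3563 + 0.2351 + 0.0666 + 0.0052 + 0.0002 = 0.8554
TFR = 5 × 0.8554 = 4.277

4.28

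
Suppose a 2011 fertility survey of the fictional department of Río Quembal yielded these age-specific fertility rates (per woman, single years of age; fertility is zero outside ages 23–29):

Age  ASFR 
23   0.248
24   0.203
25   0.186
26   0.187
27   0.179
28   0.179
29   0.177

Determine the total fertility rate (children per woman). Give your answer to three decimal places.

Sum of ASFRs = 0.248 + 0.203 + 0.186 + 0.187 + 0.179 + 0.179 + 0.177 = 1.359
TFR = 1.359

1.359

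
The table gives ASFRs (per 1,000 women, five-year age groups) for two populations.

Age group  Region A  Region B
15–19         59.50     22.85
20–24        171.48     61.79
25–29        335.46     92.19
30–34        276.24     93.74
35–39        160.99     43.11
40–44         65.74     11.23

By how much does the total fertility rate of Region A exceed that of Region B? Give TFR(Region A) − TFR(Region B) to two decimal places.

Region A:
  Sum of ASFRs = 59.50 + 171.48 + 335.46 + 276.24 + 160.99 + 65.74 = 1069.41
  TFR = 5 × 1069.41 / 1000 = 5.34705
Region B:
  Sum of ASFRs = 22.85 + 61.79 + 92.19 + 93.74 + 43.11 + 11.23 = 324.91
  TFR = 5 × 324.91 / 1000 = 1.62455
Difference = 5.34705 − 1.62455 = 3.7225

3.72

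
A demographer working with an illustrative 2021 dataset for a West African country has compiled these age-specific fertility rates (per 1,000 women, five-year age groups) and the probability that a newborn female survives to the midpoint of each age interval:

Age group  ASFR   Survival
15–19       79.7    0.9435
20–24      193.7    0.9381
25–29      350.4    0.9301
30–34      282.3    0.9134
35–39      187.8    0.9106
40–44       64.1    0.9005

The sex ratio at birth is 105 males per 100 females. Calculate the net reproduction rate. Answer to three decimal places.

2.608

Proportion female at birth = 100 / (100 + 105) = 0.48780.
Survival-weighted fertility by age (5·fₓ·Sₓ):
  15–19: 5 × 79.7/1000 × 0.9435 = 0.37598
  20–24: 5 × 193.7/1000 × 0.9381 = 0.90855
  25–29: 5 × 350.4/1000 × 0.9301 = 1.62954
  30–34: 5 × 282.3/1000 × 0.9134 = 1.28926
  35–39: 5 × 187.8/1000 × 0.9106 = 0.85505
  40–44: 5 × 64.1/1000 × 0.9005 = 0.28861
Sum = 5.34699
NRR = 0.48780 × 5.34699 = 2.60826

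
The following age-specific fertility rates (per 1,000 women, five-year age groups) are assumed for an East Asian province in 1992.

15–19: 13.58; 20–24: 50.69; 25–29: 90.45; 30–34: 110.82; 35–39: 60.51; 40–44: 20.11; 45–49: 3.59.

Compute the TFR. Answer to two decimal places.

Sum of ASFRs = 13.58 + 50.69 + 90.45 + 110.82 + 60.51 + 20.11 + 3.59 = 349.75
TFR = 5 × 349.75 / 1000 = 1.74875

1.75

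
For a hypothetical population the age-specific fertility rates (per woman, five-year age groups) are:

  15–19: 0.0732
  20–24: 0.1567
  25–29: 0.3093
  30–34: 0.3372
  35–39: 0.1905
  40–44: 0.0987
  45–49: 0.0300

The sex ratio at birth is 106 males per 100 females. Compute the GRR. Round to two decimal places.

2.90

Proportion female at birth = 100 / (100 + 106) = 0.48544.
Sum of ASFRs = 0.0732 + 0.1567 + 0.3093 + 0.3372 + 0.1905 + 0.0987 + 0.0300 = 1.1956
TFR = 5 × 1.1956 = 5.978
GRR = 0.48544 × 5.978 = 2.90196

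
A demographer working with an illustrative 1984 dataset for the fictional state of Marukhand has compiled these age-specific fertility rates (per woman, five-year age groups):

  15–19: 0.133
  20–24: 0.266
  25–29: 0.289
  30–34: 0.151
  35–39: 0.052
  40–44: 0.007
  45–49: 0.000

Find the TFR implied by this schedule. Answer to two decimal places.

Sum of ASFRs = 0.133 + 0.266 + 0.289 + 0.151 + 0.052 + 0.007 + 0.000 = 0.898
TFR = 5 × 0.898 = 4.49

4.49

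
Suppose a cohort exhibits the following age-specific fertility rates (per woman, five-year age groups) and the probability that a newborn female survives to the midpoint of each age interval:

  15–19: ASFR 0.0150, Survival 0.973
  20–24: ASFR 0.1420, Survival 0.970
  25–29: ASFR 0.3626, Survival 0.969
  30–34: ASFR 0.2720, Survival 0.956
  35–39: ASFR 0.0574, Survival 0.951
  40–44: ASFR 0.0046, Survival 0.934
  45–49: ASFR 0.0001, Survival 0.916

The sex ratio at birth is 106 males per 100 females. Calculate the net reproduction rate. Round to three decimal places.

1.997

Proportion female at birth = 100 / (100 + 106) = 0.48544.
Each age group contributes 5 × ASFR × survival:
  15–19: 5 × 0.0150 × 0.973 = 0.07298
  20–24: 5 × 0.1420 × 0.970 = 0.68870
  25–29: 5 × 0.3626 × 0.969 = 1.75680
  30–34: 5 × 0.2720 × 0.956 = 1.30016
  35–39: 5 × 0.0574 × 0.951 = 0.27294
  40–44: 5 × 0.0046 × 0.934 = 0.02148
  45–49: 5 × 0.0001 × 0.916 = 0.00046
Sum = 4.11352
NRR = 0.48544 × 4.11352 = 1.99687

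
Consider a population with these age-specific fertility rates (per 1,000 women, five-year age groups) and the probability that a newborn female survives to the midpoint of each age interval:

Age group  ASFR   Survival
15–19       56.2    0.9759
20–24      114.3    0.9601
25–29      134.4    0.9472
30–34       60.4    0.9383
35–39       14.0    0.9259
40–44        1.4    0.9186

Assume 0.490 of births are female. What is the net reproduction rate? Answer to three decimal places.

0.889

Proportion female at birth = 0.490.
Survival-weighted fertility by age (5·fₓ·Sₓ):
  15–19: 5 × 56.2/1000 × 0.9759 = 0.27423
  20–24: 5 × 114.3/1000 × 0.9601 = 0.54870
  25–29: 5 × 134.4/1000 × 0.9472 = 0.63652
  30–34: 5 × 60.4/1000 × 0.9383 = 0.28337
  35–39: 5 × 14.0/1000 × 0.9259 = 0.06481
  40–44: 5 × 1.4/1000 × 0.9186 = 0.00643
Sum = 1.81406
NRR = 0.490 × 1.81406 = 0.88889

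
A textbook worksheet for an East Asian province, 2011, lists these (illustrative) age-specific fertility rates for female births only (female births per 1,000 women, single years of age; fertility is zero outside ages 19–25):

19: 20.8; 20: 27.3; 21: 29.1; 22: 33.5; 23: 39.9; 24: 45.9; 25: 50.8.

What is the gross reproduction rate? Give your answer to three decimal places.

0.247

Sum of female ASFRs = 20.8 + 27.3 + 29.1 + 33.5 + 39.9 + 45.9 + 50.8 = 247.3
GRR = 247.3 / 1000 = 0.2473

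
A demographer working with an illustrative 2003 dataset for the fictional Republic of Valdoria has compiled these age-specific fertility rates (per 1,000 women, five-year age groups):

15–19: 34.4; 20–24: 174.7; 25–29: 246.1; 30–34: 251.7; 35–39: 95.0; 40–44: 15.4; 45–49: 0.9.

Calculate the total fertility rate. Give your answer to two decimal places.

Sum of ASFRs = 34.4 + 174.7 + 246.1 + 251.7 + 95.0 + 15.4 + 0.9 = 818.2
TFR = 5 × 818.2 / 1000 = 4.091

4.09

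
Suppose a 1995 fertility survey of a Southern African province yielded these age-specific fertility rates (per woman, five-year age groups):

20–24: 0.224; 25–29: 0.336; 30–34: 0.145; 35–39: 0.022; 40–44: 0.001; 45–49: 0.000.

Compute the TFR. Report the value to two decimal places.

Sum of ASFRs = 0.224 + 0.336 + 0.145 + 0.022 + 0.001 + 0.000 = 0.728
TFR = 5 × 0.728 = 3.64

3.64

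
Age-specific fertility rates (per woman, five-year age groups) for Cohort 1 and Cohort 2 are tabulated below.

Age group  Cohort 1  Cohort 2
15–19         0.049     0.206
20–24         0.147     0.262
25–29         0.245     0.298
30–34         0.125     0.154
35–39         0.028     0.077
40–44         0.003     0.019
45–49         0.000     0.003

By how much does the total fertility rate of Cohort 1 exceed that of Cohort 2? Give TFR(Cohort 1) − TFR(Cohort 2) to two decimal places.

-2.11

Cohort 1:
  Sum of ASFRs = 0.049 + 0.147 + 0.245 + 0.125 + 0.028 + 0.003 + 0.000 = 0.597
  TFR = 5 × 0.597 = 2.985
Cohort 2:
  Sum of ASFRs = 0.206 + 0.262 + 0.298 + 0.154 + 0.077 + 0.019 + 0.003 = 1.019
  TFR = 5 × 1.019 = 5.095
Difference = 2.985 − 5.095 = -2.11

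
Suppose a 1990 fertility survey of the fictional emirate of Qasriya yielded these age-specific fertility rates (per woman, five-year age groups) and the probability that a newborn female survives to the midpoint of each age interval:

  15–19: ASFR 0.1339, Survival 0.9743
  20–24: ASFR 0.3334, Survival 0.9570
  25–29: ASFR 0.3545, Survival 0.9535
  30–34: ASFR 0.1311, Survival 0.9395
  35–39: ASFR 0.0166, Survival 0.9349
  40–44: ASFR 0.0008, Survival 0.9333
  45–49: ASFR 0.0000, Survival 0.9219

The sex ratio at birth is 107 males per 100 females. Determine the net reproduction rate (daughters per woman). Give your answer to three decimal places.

Proportion female at birth = 100 / (100 + 107) = 0.48309.
Each age group contributes 5 × ASFR × survival:
  15–19: 5 × 0.1339 × 0.9743 = 0.65229
  20–24: 5 × 0.3334 × 0.9570 = 1.59532
  25–29: 5 × 0.3545 × 0.9535 = 1.69008
  30–34: 5 × 0.1311 × 0.9395 = 0.61584
  35–39: 5 × 0.0166 × 0.9349 = 0.07760
  40–44: 5 × 0.0008 × 0.9333 = 0.00373
  45–49: 5 × 0.0000 × 0.9219 = 0.00000
Sum = 4.63486
NRR = 0.48309 × 4.63486 = 2.23905

2.239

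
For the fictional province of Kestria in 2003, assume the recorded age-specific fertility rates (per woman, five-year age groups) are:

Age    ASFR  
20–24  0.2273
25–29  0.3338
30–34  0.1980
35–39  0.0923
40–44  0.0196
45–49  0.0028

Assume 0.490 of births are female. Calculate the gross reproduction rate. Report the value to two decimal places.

Proportion female at birth = 0.490.
Sum of ASFRs = 0.2273 + 0.3338 + 0.1980 + 0.0923 + 0.0196 + 0.0028 = 0.8738
TFR = 5 × 0.8738 = 4.369
GRR = 0.490 × 4.369 = 2.14081

2.14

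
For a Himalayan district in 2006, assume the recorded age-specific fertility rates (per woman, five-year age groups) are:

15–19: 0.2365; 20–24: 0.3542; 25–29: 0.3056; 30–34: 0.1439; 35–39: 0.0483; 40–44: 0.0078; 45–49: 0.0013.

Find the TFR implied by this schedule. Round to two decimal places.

5.49

Sum of ASFRs = 0.2365 + 0.3542 + 0.3056 + 0.1439 + 0.0483 + 0.0078 + 0.0013 = 1.0976
TFR = 5 × 1.0976 = 5.488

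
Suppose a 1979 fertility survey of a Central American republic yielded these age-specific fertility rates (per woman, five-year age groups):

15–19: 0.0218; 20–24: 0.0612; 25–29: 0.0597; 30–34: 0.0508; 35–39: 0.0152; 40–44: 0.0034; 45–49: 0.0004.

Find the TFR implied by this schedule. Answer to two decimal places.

Sum of ASFRs = 0.0218 + 0.0612 + 0.0597 + 0.0508 + 0.0152 + 0.0034 + 0.0004 = 0.2125
TFR = 5 × 0.2125 = 1.0625

1.06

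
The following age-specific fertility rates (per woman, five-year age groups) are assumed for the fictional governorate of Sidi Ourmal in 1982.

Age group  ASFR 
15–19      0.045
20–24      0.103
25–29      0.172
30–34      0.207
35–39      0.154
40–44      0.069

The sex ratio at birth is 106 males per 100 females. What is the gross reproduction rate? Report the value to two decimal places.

Proportion female at birth = 100 / (100 + 106) = 0.48544.
Sum of ASFRs = 0.045 + 0.103 + 0.172 + 0.207 + 0.154 + 0.069 = 0.750
TFR = 5 × 0.750 = 3.75
GRR = 0.48544 × 3.75 = 1.82040

1.82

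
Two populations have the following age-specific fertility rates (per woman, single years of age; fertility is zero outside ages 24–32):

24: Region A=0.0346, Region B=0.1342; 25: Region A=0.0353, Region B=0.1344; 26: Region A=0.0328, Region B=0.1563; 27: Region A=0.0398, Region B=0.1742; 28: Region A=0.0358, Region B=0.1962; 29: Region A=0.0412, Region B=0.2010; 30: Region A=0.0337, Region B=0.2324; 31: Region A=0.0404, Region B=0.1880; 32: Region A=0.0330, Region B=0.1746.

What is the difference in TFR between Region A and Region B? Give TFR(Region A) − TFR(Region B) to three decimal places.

-1.265

Region A:
  Sum of ASFRs = 0.0346 + 0.0353 + 0.0328 + 0.0398 + 0.0358 + 0.0412 + 0.0337 + 0.0404 + 0.0330 = 0.3266
  TFR = 0.3266
Region B:
  Sum of ASFRs = 0.1342 + 0.1344 + 0.1563 + 0.1742 + 0.1962 + 0.2010 + 0.2324 + 0.1880 + 0.1746 = 1.5913
  TFR = 1.5913
Difference = 0.3266 − 1.5913 = -1.2647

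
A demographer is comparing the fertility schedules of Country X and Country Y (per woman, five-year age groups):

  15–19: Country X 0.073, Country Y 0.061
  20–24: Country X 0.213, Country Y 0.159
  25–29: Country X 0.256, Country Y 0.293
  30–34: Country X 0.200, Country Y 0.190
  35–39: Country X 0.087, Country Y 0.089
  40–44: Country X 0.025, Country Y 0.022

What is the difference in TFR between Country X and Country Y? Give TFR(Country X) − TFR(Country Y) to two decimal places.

Country X:
  Sum of ASFRs = 0.073 + 0.213 + 0.256 + 0.200 + 0.087 + 0.025 = 0.854
  TFR = 5 × 0.854 = 4.27
Country Y:
  Sum of ASFRs = 0.061 + 0.159 + 0.293 + 0.190 + 0.089 + 0.022 = 0.814
  TFR = 5 × 0.814 = 4.07
Difference = 4.27 − 4.07 = 0.2

0.20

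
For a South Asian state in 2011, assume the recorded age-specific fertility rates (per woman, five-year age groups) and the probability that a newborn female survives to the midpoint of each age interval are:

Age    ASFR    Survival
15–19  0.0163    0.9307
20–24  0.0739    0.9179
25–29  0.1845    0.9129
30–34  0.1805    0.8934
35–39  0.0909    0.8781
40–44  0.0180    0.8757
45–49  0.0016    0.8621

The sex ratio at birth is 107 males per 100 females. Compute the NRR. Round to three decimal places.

1.231

Proportion female at birth = 100 / (100 + 107) = 0.48309.
Survival-weighted fertility by age (5·fₓ·Sₓ):
  15–19: 5 × 0.0163 × 0.9307 = 0.07585
  20–24: 5 × 0.0739 × 0.9179 = 0.33916
  25–29: 5 × 0.1845 × 0.9129 = 0.84215
  30–34: 5 × 0.1805 × 0.8934 = 0.80629
  35–39: 5 × 0.0909 × 0.8781 = 0.39910
  40–44: 5 × 0.0180 × 0.8757 = 0.07881
  45–49: 5 × 0.0016 × 0.8621 = 0.00690
Sum = 2.54826
NRR = 0.48309 × 2.54826 = 1.23104
With NRR above 1 the population is above replacement fertility.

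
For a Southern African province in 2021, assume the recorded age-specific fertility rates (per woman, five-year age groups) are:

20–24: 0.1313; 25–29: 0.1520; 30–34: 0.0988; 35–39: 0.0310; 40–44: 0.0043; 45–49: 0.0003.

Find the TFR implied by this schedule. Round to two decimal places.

2.09

Sum of ASFRs = 0.1313 + 0.1520 + 0.0988 + 0.0310 + 0.0043 + 0.0003 = 0.4177
TFR = 5 × 0.4177 = 2.0885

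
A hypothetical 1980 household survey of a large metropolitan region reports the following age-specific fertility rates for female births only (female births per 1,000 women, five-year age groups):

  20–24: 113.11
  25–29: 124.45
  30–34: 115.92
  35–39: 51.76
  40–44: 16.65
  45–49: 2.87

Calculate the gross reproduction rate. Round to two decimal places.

Sum of female ASFRs = 113.11 + 124.45 + 115.92 + 51.76 + 16.65 + 2.87 = 424.76
GRR = 5 × 424.76 / 1000 = 2.1238

2.12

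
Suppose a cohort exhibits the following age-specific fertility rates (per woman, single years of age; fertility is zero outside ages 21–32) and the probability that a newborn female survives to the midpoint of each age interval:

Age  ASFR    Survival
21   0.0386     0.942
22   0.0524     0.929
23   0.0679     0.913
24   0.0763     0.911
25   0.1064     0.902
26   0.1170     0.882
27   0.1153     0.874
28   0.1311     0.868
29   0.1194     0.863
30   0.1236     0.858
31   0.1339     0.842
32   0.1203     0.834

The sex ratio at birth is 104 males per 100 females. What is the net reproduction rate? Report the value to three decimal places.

Proportion female at birth = 100 / (100 + 104) = 0.49020.
Survival-weighted fertility by age (1·fₓ·Sₓ):
  21: 1 × 0.0386 × 0.942 = 0.03636
  22: 1 × 0.0524 × 0.929 = 0.04868
  23: 1 × 0.0679 × 0.913 = 0.06199
  24: 1 × 0.0763 × 0.911 = 0.06951
  25: 1 × 0.1064 × 0.902 = 0.09597
  26: 1 × 0.1170 × 0.882 = 0.10319
  27: 1 × 0.1153 × 0.874 = 0.10077
  28: 1 × 0.1311 × 0.868 = 0.11379
  29: 1 × 0.1194 × 0.863 = 0.10304
  30: 1 × 0.1236 × 0.858 = 0.10605
  31: 1 × 0.1339 × 0.842 = 0.11274
  32: 1 × 0.1203 × 0.834 = 0.10033
Sum = 1.05242
NRR = 0.49020 × 1.05242 = 0.51590

0.516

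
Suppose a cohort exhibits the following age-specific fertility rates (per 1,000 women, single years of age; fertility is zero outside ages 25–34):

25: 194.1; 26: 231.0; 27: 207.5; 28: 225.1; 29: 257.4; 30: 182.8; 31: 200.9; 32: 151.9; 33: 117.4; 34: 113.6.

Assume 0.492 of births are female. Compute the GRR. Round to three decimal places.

Proportion female at birth = 0.492.
Sum of ASFRs = 194.1 + 231.0 + 207.5 + 225.1 + 257.4 + 182.8 + 200.9 + 151.9 + 117.4 + 113.6 = 1881.7
TFR = 1881.7 / 1000 = 1.8817
GRR = 0.492 × 1.8817 = 0.92580

0.926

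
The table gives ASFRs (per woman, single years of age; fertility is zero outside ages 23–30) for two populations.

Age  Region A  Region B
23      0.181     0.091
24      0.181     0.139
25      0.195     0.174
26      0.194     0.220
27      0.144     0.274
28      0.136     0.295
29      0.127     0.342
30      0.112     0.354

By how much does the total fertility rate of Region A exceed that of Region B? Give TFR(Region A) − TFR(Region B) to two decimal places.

Region A:
  Sum of ASFRs = 0.181 + 0.181 + 0.195 + 0.194 + 0.144 + 0.136 + 0.127 + 0.112 = 1.270
  TFR = 1.27
Region B:
  Sum of ASFRs = 0.091 + 0.139 + 0.174 + 0.220 + 0.274 + 0.295 + 0.342 + 0.354 = 1.889
  TFR = 1.889
Difference = 1.27 − 1.889 = -0.619

-0.62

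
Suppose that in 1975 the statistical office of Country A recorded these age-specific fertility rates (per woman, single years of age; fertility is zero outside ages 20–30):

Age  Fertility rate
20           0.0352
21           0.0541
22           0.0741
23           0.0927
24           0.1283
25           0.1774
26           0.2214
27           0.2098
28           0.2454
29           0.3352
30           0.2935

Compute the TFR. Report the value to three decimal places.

Sum of ASFRs = 0.0352 + 0.0541 + 0.0741 + 0.0927 + 0.1283 + 0.1774 + 0.2214 + 0.2098 + 0.2454 + 0.3352 + 0.2935 = 1.8671
TFR = 1.8671

1.867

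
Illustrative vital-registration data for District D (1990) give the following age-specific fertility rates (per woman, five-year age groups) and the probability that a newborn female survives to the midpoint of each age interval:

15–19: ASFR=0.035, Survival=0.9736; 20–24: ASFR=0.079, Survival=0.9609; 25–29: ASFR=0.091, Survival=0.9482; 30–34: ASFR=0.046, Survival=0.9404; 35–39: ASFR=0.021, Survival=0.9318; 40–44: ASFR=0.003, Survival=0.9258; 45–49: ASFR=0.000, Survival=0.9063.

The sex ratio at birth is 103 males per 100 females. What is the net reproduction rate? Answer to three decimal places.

0.645

Proportion female at birth = 100 / (100 + 103) = 0.49261.
Weighting each age-specific rate by interval width and survival:
  15–19: 5 × 0.035 × 0.9736 = 0.17038
  20–24: 5 × 0.079 × 0.9609 = 0.37956
  25–29: 5 × 0.091 × 0.9482 = 0.43143
  30–34: 5 × 0.046 × 0.9404 = 0.21629
  35–39: 5 × 0.021 × 0.9318 = 0.09784
  40–44: 5 × 0.003 × 0.9258 = 0.01389
  45–49: 5 × 0.000 × 0.9063 = 0.00000
Sum = 1.30939
NRR = 0.49261 × 1.30939 = 0.64502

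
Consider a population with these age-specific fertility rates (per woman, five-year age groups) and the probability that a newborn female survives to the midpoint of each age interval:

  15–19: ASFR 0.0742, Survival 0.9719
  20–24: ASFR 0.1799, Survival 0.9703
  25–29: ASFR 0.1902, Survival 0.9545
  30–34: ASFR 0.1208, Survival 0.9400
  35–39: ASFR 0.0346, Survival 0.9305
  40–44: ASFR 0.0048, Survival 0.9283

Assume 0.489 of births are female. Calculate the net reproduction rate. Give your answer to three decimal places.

Proportion female at birth = 0.489.
Per-age-group product (5 × ASFR × survival probability):
  15–19: 5 × 0.0742 × 0.9719 = 0.36057
  20–24: 5 × 0.1799 × 0.9703 = 0.87278
  25–29: 5 × 0.1902 × 0.9545 = 0.90773
  30–34: 5 × 0.1208 × 0.9400 = 0.56776
  35–39: 5 × 0.0346 × 0.9305 = 0.16098
  40–44: 5 × 0.0048 × 0.9283 = 0.02228
Sum = 2.89210
NRR = 0.489 × 2.89210 = 1.41424

1.414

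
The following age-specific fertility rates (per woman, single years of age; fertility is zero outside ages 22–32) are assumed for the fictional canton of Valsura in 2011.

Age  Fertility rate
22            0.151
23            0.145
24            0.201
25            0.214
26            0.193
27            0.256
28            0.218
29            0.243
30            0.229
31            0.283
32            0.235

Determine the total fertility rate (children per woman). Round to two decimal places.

2.37

Sum of ASFRs = 0.151 + 0.145 + 0.201 + 0.214 + 0.193 + 0.256 + 0.218 + 0.243 + 0.229 + 0.283 + 0.235 = 2.368
TFR = 2.368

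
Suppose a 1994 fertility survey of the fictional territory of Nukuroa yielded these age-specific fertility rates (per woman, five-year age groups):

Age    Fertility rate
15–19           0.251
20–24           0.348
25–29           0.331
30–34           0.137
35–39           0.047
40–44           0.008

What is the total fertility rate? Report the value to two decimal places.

5.61

Sum of ASFRs = 0.251 + 0.348 + 0.331 + 0.137 + 0.047 + 0.008 = 1.122
TFR = 5 × 1.122 = 5.61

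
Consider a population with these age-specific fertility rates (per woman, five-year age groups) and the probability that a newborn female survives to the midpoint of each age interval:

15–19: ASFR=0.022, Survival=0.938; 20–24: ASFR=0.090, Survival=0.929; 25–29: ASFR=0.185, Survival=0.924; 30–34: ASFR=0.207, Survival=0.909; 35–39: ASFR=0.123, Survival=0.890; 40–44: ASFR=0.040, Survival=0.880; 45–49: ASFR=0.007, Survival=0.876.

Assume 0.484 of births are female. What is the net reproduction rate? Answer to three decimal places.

Proportion female at birth = 0.484.
Each age group contributes 5 × ASFR × survival:
  15–19: 5 × 0.022 × 0.938 = 0.10318
  20–24: 5 × 0.090 × 0.929 = 0.41805
  25–29: 5 × 0.185 × 0.924 = 0.85470
  30–34: 5 × 0.207 × 0.909 = 0.94082
  35–39: 5 × 0.123 × 0.890 = 0.54735
  40–44: 5 × 0.040 × 0.880 = 0.17600
  45–49: 5 × 0.007 × 0.876 = 0.03066
Sum = 3.07076
NRR = 0.484 × 3.07076 = 1.48625
NRR > 1, so each generation more than replaces itself.

1.486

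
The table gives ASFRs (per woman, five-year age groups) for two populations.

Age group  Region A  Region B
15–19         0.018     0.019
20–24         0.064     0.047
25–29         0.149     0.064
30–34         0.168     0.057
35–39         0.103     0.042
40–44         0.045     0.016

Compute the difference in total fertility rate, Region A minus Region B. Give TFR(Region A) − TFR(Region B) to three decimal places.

Region A:
  Sum of ASFRs = 0.018 + 0.064 + 0.149 + 0.168 + 0.103 + 0.045 = 0.547
  TFR = 5 × 0.547 = 2.735
Region B:
  Sum of ASFRs = 0.019 + 0.047 + 0.064 + 0.057 + 0.042 + 0.016 = 0.245
  TFR = 5 × 0.245 = 1.225
Difference = 2.735 − 1.225 = 1.51

1.510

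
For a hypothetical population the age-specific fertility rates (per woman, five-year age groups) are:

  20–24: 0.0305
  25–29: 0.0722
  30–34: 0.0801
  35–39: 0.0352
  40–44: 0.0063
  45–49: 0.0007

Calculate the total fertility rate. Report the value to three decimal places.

1.125

Sum of ASFRs = 0.0305 + 0.0722 + 0.0801 + 0.0352 + 0.0063 + 0.0007 = 0.2250
TFR = 5 × 0.2250 = 1.125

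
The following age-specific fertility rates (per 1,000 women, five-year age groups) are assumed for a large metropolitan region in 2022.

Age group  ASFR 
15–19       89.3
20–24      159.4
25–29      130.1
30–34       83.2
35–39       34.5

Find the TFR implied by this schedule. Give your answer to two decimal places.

Sum of ASFRs = 89.3 + 159.4 + 130.1 + 83.2 + 34.5 = 496.5
TFR = 5 × 496.5 / 1000 = 2.4825

2.48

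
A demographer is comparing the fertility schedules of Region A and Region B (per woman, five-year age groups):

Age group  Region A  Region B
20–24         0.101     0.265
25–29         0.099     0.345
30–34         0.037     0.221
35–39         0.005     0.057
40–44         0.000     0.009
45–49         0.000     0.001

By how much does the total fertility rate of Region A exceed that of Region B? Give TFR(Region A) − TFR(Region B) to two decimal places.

-3.28

Region A:
  Sum of ASFRs = 0.101 + 0.099 + 0.037 + 0.005 + 0.000 + 0.000 = 0.242
  TFR = 5 × 0.242 = 1.21
Region B:
  Sum of ASFRs = 0.265 + 0.345 + 0.221 + 0.057 + 0.009 + 0.001 = 0.898
  TFR = 5 × 0.898 = 4.49
Difference = 1.21 − 4.49 = -3.28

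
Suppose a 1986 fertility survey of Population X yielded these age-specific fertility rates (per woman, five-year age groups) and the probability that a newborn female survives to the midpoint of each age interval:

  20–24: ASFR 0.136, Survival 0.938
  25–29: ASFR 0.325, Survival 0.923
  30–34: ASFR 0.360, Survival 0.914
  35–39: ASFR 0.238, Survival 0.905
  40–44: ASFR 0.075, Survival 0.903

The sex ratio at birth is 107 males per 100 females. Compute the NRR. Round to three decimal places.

Proportion female at birth = 100 / (100 + 107) = 0.48309.
Survival-weighted fertility by age (5·fₓ·Sₓ):
  20–24: 5 × 0.136 × 0.938 = 0.63784
  25–29: 5 × 0.325 × 0.923 = 1.49988
  30–34: 5 × 0.360 × 0.914 = 1.64520
  35–39: 5 × 0.238 × 0.905 = 1.07695
  40–44: 5 × 0.075 × 0.903 = 0.33863
Sum = 5.19850
NRR = 0.48309 × 5.19850 = 2.51134

2.511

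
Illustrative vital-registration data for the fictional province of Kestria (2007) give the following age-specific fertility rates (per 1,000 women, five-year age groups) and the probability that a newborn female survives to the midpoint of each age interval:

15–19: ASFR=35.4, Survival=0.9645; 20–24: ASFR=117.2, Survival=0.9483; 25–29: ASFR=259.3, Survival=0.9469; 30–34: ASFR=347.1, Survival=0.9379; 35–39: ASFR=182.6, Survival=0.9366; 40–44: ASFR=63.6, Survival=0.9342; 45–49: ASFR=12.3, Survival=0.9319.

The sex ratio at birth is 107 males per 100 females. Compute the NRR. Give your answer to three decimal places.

2.315

Proportion female at birth = 100 / (100 + 107) = 0.48309.
Each age group contributes 5 × ASFR × survival:
  15–19: 5 × 35.4/1000 × 0.9645 = 0.17072
  20–24: 5 × 117.2/1000 × 0.9483 = 0.55570
  25–29: 5 × 259.3/1000 × 0.9469 = 1.22766
  30–34: 5 × 347.1/1000 × 0.9379 = 1.62773
  35–39: 5 × 182.6/1000 × 0.9366 = 0.85512
  40–44: 5 × 63.6/1000 × 0.9342 = 0.29708
  45–49: 5 × 12.3/1000 × 0.9319 = 0.05731
Sum = 4.79132
NRR = 0.48309 × 4.79132 = 2.31464
With NRR above 1 the population is above replacement fertility.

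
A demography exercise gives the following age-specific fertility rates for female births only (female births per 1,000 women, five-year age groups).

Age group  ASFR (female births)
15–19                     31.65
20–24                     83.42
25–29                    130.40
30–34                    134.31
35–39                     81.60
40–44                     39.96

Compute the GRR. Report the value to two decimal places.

2.51

Sum of female ASFRs = 31.65 + 83.42 + 130.40 + 134.31 + 81.60 + 39.96 = 501.34
GRR = 5 × 501.34 / 1000 = 2.5067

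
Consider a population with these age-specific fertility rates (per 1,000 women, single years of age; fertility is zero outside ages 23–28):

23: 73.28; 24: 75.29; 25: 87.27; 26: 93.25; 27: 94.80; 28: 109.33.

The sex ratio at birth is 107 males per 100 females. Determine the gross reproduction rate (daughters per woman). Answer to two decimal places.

Proportion female at birth = 100 / (100 + 107) = 0.48309.
Sum of ASFRs = 73.28 + 75.29 + 87.27 + 93.25 + 94.80 + 109.33 = 533.22
TFR = 533.22 / 1000 = 0.53322
GRR = 0.48309 × 0.53322 = 0.25759

0.26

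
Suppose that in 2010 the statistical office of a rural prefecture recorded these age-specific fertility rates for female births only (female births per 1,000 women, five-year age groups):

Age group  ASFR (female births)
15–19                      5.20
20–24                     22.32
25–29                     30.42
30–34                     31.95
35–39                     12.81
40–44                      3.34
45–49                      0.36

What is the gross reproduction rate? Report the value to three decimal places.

Sum of female ASFRs = 5.20 + 22.32 + 30.42 + 31.95 + 12.81 + 3.34 + 0.36 = 106.40
GRR = 5 × 106.40 / 1000 = 0.532

0.532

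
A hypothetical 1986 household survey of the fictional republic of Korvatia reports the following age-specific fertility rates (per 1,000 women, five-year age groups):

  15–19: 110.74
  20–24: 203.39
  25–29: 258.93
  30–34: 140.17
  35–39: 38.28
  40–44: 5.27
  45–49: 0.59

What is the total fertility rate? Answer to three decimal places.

3.787

Sum of ASFRs = 110.74 + 203.39 + 258.93 + 140.17 + 38.28 + 5.27 + 0.59 = 757.37
TFR = 5 × 757.37 / 1000 = 3.78685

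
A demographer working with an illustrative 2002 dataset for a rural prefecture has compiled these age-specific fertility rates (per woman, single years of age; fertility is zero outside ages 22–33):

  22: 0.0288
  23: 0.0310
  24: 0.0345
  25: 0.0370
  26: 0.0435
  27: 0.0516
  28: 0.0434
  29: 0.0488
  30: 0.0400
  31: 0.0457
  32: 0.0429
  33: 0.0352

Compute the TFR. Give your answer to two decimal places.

0.48

Sum of ASFRs = 0.0288 + 0.0310 + 0.0345 + 0.0370 + 0.0435 + 0.0516 + 0.0434 + 0.0488 + 0.0400 + 0.0457 + 0.0429 + 0.0352 = 0.4824
TFR = 0.4824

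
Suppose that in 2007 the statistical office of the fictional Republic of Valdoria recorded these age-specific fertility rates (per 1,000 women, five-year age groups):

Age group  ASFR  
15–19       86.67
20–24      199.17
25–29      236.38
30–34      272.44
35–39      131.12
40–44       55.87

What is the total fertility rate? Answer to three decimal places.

4.908

Sum of ASFRs = 86.67 + 199.17 + 236.38 + 272.44 + 131.12 + 55.87 = 981.65
TFR = 5 × 981.65 / 1000 = 4.90825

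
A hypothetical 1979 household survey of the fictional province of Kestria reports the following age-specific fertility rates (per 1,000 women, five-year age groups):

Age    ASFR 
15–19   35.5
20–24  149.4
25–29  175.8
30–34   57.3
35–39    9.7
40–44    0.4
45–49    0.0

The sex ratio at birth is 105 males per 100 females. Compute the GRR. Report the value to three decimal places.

1.044

Proportion female at birth = 100 / (100 + 105) = 0.48780.
Sum of ASFRs = 35.5 + 149.4 + 175.8 + 57.3 + 9.7 + 0.4 + 0.0 = 428.1
TFR = 5 × 428.1 / 1000 = 2.1405
GRR = 0.48780 × 2.1405 = 1.04414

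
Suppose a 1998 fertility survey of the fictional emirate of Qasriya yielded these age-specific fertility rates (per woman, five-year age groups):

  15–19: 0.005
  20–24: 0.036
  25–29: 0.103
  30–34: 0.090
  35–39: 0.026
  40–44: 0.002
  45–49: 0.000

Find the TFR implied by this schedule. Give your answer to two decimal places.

Sum of ASFRs = 0.005 + 0.036 + 0.103 + 0.090 + 0.026 + 0.002 + 0.000 = 0.262
TFR = 5 × 0.262 = 1.31

1.31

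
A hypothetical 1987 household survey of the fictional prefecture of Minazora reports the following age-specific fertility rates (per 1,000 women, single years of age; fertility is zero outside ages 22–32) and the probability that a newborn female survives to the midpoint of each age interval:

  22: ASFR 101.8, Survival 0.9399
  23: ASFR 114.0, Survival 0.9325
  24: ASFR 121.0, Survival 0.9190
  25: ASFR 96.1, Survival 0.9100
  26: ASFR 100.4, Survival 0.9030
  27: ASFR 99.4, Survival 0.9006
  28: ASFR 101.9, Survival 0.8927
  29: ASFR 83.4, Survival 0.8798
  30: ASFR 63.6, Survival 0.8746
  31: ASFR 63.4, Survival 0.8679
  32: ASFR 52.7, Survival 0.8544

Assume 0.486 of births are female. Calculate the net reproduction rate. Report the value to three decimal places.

Proportion female at birth = 0.486.
Survival-weighted fertility by age (1·fₓ·Sₓ):
  22: 1 × 101.8/1000 × 0.9399 = 0.09568
  23: 1 × 114.0/1000 × 0.9325 = 0.10631
  24: 1 × 121.0/1000 × 0.9190 = 0.11120
  25: 1 × 96.1/1000 × 0.9100 = 0.08745
  26: 1 × 100.4/1000 × 0.9030 = 0.09066
  27: 1 × 99.4/1000 × 0.9006 = 0.08952
  28: 1 × 101.9/1000 × 0.8927 = 0.09097
  29: 1 × 83.4/1000 × 0.8798 = 0.07338
  30: 1 × 63.6/1000 × 0.8746 = 0.05562
  31: 1 × 63.4/1000 × 0.8679 = 0.05502
  32: 1 × 52.7/1000 × 0.8544 = 0.04503
Sum = 0.90084
NRR = 0.486 × 0.90084 = 0.43781
NRR < 1, so the cohort does not fully replace itself.

0.438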